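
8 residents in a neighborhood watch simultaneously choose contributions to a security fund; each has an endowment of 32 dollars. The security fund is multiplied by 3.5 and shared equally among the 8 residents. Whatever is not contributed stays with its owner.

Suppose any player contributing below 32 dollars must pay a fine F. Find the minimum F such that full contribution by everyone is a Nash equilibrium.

Given the others contribute fully, the best deviation is to contribute 0 (any partial contribution still incurs the fine and gives up units whose private return 0.4375 is below 1).
Deviating from 32 to 0 saves 32 dollars but forfeits the deviator's share of the drop in the security fund: 3.5/8 × 32 = 14.00.
So the deviation gain is 32 − 14.00 = 18.00, and the fine must be at least 18.00 dollars to wipe it out.

18.00 dollars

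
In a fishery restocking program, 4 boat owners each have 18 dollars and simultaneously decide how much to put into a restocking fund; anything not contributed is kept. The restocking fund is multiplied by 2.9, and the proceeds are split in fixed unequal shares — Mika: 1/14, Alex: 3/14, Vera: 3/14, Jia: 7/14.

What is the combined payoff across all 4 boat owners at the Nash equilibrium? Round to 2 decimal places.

106.20 dollars

Player j's private return per contributed unit is 2.9 × (j's share). Contributing is weakly dominant for j when that share is at least 1/2.9 = 0.3448, and contributing 0 is dominant otherwise.
Only Jia (7/14) clears that bar, contributing 18; the remaining 3 contribute 0. Total contributed: 18.
The restocking fund pays out 2.9 × 18 = 52.20 in total (split across the unequal shares, but the aggregate is all that matters for the group sum).
The 3 free-riders keep 18 each, adding 54. Group total = 54 + 52.20 = 106.20.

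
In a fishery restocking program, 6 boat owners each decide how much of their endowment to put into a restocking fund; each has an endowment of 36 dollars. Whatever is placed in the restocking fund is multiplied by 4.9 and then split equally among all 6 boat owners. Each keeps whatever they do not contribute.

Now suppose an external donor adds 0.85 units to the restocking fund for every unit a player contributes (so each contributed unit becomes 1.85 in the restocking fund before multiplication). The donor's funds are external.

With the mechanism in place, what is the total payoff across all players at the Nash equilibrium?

1958.04 dollars

The effective private return per unit is now 4.9 × 1.85 / 6 = 1.5108 > 1, so every player's dominant strategy flips to full contribution.
At the Nash equilibrium everyone contributes 36. Group total payoff = 4.9 × 1.85 × 216 = 1958.04.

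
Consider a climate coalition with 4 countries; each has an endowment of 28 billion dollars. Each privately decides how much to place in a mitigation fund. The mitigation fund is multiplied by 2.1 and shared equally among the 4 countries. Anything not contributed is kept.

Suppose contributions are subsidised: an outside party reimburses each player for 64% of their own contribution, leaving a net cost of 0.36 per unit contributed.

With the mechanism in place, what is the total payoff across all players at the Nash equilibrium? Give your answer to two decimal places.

306.88 billion dollars

Under the mechanism each unit contributed yields (2.1/4) / 0.36 = 1.4583 back to its contributor per unit of net cost, which exceeds 1, making full contribution the dominant choice for everyone.
So the Nash equilibrium is full contribution by all 4; the group earns 4 × (28 × 0.64 + 2.1 × 28) = 306.88.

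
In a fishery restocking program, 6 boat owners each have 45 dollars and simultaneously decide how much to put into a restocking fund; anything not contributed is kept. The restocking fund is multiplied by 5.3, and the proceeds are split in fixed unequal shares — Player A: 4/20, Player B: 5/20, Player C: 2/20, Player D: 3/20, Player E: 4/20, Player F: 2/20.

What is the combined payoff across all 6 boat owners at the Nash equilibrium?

Player j's private return per contributed unit is 5.3 × (j's share). Contributing is weakly dominant for j when that share is at least 1/5.3 = 0.1887, and contributing 0 is dominant otherwise.
The shares above 0.1887 belong to Player A, Player B and Player E, contributing 45 each; the remaining 3 contribute 0. Total contributed: 135.
The restocking fund pays out 5.3 × 135 = 715.50 in total (split across the unequal shares, but the aggregate is all that matters for the group sum).
The 3 free-riders keep 45 each, adding 135. Group total = 135 + 715.50 = 850.50.

850.50 dollars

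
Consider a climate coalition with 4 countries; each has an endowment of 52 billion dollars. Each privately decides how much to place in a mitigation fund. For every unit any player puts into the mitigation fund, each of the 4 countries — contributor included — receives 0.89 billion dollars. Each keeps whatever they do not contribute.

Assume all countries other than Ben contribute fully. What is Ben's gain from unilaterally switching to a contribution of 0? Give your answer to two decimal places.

Switching from a contribution of 52 to 0 lets Ben keep an extra 52 billion dollars, but lowers the mitigation fund by 52, which costs Ben their own share of that drop: 0.89 × 52 = 46.28.
Net gain = 52 − 46.28 = 5.72. The private return per contributed unit (0.89) is below 1, so free-riding is indeed the best response regardless of what the others do.

5.72 billion dollars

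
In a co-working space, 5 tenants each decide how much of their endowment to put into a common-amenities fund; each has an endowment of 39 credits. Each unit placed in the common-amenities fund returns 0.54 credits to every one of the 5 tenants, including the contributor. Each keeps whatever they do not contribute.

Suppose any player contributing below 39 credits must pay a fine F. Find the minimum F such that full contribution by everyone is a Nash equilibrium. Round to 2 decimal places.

Given the others contribute fully, the best deviation is to contribute 0 (any partial contribution still incurs the fine and gives up units whose private return 0.54 is below 1).
Deviating from 39 to 0 saves 39 credits but forfeits the deviator's share of the drop in the common-amenities fund: 0.54 × 39 = 21.06.
So the deviation gain is 39 − 21.06 = 17.94, and the fine must be at least 17.94 credits to wipe it out.

17.94 credits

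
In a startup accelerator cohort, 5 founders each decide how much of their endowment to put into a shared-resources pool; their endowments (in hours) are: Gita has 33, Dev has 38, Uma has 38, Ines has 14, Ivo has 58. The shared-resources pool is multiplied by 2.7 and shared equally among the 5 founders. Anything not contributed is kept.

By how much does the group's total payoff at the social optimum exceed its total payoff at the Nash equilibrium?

The private return per contributed unit is 2.7/5 = 0.5400 < 1 for every player regardless of endowment, so the Nash equilibrium is zero contribution and the group total is Σ E_j = 33 + 38 + 38 + 14 + 58 = 181.
Each contributed unit returns 2.700 to the group, so the social optimum is full contribution by everyone: group total = 2.700 × 181 = 488.70.
Efficiency loss = (2.700 − 1) × 181 = 307.70.

307.70 hours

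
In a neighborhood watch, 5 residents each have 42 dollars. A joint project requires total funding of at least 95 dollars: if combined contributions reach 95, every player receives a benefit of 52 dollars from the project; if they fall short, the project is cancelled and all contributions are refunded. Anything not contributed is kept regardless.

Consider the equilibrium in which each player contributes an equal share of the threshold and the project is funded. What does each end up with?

75 dollars

Equal share of the threshold: 95/5 = 19.
At this profile no one gains by cutting their contribution: any cut drops the total below 95, the project is cancelled, contributions are refunded, and the deviator ends with 42, which is less than 42 − 19 + 52 = 75. Contributing more than 19 just wastes the excess. So contributing exactly 19 is a best response.
Each player's payoff: 42 − 19 + 52 = 75.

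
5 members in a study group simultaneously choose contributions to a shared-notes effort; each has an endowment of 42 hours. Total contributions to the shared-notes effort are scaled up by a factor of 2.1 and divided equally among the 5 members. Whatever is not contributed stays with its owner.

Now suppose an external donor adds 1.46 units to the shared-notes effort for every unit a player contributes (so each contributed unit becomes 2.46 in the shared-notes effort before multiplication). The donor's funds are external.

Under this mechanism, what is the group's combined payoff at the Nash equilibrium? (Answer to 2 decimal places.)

The effective private return per unit is now 2.1 × 2.46 / 5 = 1.0332 > 1, so every player's dominant strategy flips to full contribution.
At the Nash equilibrium everyone contributes 42. Group total payoff = 2.1 × 2.46 × 210 = 1084.86.

1084.86 hours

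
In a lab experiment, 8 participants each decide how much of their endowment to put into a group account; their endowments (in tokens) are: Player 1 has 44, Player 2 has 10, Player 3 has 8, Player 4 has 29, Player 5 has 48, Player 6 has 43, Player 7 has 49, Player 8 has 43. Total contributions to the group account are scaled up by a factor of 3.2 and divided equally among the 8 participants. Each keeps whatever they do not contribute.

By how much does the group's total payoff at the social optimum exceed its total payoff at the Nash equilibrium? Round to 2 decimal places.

602.80 tokens

The private return per contributed unit is 3.2/8 = 0.4000 < 1 for every player regardless of endowment, so the Nash equilibrium is zero contribution and the group total is Σ E_j = 44 + 10 + 8 + 29 + 48 + 43 + 49 + 43 = 274.
Each contributed unit returns 3.200 to the group, so the social optimum is full contribution by everyone: group total = 3.200 × 274 = 876.80.
Efficiency loss = (3.200 − 1) × 274 = 602.80.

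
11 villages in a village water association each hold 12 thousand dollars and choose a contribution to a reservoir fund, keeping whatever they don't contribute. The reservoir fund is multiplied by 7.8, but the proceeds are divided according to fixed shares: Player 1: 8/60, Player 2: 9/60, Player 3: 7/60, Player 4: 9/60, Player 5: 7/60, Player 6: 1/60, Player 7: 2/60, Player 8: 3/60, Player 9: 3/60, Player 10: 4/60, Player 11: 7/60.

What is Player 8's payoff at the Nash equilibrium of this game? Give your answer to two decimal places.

Player j's private return per contributed unit is 7.8 × (j's share). Contributing is weakly dominant for j when that share is at least 1/7.8 = 0.1282, and contributing 0 is dominant otherwise.
Player 1, Player 2 and Player 4 clear that bar, contributing 12 each; the remaining 8 contribute 0. Total contributed: 36.
Player 8 keeps 12 and receives 7.8 × 36 × 3/60 = 14.04 from the reservoir fund, for a payoff of 26.04.

26.04 thousand dollars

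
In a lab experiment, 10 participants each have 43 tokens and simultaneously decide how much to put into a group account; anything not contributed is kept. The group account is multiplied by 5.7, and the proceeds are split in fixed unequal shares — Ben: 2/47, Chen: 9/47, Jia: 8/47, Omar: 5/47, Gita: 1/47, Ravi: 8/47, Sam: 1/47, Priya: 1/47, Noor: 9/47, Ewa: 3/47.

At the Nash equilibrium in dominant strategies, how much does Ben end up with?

Each unit j contributes comes back to j as 5.7 × (j's share), so j prefers to contribute only if that share exceeds 1/5.7 = 0.1754; otherwise keeping the unit dominates.
Chen and Noor are above the threshold, contributing 43 each; the remaining 8 contribute 0. Total contributed: 86.
Ben keeps 43 and receives 5.7 × 86 × 2/47 = 20.86 from the group account, for a payoff of 63.86.

63.86 tokens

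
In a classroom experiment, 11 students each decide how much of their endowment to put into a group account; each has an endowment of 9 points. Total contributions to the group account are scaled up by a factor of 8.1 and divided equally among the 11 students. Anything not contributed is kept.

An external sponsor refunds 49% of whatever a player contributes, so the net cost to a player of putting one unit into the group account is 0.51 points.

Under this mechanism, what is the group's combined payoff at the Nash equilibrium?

With the mechanism, a contributed unit returns (8.1/11) / 0.51 = 1.4439 per unit of net cost to the contributor — now above 1 — so contributing fully is weakly dominant for every player.
So the Nash equilibrium is full contribution by all 11; the group earns 11 × (9 × 0.49 + 8.1 × 9) = 850.41.

850.41 points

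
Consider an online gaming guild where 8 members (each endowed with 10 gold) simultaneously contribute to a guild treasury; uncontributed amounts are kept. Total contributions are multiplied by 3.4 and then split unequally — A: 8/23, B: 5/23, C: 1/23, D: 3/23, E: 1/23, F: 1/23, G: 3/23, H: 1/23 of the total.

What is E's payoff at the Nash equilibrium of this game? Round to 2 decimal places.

11.48 gold

Each unit j contributes comes back to j as 3.4 × (j's share), so j prefers to contribute only if that share exceeds 1/3.4 = 0.2941; otherwise keeping the unit dominates.
Only A (8/23) clears that bar, contributing 10; the remaining 7 contribute 0. Total contributed: 10.
E keeps 10 and receives 3.4 × 10 × 1/23 = 1.48 from the guild treasury, for a payoff of 11.48.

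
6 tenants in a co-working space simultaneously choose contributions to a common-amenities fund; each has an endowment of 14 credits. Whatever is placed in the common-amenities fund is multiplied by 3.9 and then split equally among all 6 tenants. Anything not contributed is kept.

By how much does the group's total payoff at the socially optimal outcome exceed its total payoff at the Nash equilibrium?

243.60 credits

Each contributed unit returns 3.9/6 = 0.6500 to its contributor — below 1 — so contributing 0 is dominant for every player. At the Nash equilibrium everyone keeps their 14, and the group total is 6 × 14 = 84.
Each contributed unit returns 3.900 to the group as a whole (0.6500 to each of 6 players), which exceeds 1, so the social optimum is full contribution: group total = 3.900 × 84 = 327.60.
Efficiency loss = 327.60 − 84 = 243.60.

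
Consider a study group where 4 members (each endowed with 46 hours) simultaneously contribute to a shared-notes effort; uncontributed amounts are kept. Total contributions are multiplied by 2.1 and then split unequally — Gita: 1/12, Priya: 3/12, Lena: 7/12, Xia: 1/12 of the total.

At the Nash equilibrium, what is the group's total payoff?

Player j's private return per contributed unit is 2.1 × (j's share). Contributing is weakly dominant for j when that share is at least 1/2.1 = 0.4762, and contributing 0 is dominant otherwise.
The only share above 0.4762 is Lena's 7/12, contributing 46; the remaining 3 contribute 0. Total contributed: 46.
The shared-notes effort pays out 2.1 × 46 = 96.60 in total (split across the unequal shares, but the aggregate is all that matters for the group sum).
The 3 free-riders keep 46 each, adding 138. Group total = 138 + 96.60 = 234.60.

234.60 hours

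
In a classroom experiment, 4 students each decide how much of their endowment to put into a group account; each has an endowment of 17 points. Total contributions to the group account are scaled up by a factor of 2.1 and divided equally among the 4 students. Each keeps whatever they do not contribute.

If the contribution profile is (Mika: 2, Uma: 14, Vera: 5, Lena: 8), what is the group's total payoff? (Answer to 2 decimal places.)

Total contributed: 2 + 14 + 5 + 8 = 29; total kept: 4 × 17 − 29 = 39.
The group account pays out 2.1 × 29 = 60.90 in aggregate.
Group total = 39 + 60.90 = 99.90.

99.90 points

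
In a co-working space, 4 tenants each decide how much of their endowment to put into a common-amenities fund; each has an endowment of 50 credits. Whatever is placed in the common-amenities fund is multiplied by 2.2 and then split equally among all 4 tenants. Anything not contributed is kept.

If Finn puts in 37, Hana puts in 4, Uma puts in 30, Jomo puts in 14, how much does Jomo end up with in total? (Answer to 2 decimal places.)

82.75 credits

Total contributed: 37 + 4 + 30 + 14 = 85.
Each receives 2.2 × 85 / 4 = 46.75 from the common-amenities fund.
Jomo keeps 50 − 14 = 36, so Jomo's payoff is 36 + 46.75 = 82.75.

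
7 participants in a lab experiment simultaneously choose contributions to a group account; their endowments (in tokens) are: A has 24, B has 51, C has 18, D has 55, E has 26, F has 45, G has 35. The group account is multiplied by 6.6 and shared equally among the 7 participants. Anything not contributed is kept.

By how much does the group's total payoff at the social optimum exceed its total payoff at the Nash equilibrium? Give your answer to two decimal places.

1422.40 tokens

The private return per contributed unit is 6.6/7 = 0.9429 < 1 for every player regardless of endowment, so the Nash equilibrium is zero contribution and the group total is Σ E_j = 24 + 51 + 18 + 55 + 26 + 45 + 35 = 254.
Each contributed unit returns 6.600 to the group, so the social optimum is full contribution by everyone: group total = 6.600 × 254 = 1676.40.
Efficiency loss = (6.600 − 1) × 254 = 1422.40.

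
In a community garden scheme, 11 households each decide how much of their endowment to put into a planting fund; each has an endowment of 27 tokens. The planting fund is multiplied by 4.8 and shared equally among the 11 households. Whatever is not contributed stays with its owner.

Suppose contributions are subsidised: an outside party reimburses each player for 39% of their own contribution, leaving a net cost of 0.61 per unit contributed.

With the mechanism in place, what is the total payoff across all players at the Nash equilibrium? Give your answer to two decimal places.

The effective private return is (4.8/11) / 0.61 = 0.7154, which is still under 1, so the mechanism doesn't change anyone's dominant strategy: zero contribution.
At the Nash equilibrium no one contributes; group total payoff = 11 × 27 = 297.

297.00 tokens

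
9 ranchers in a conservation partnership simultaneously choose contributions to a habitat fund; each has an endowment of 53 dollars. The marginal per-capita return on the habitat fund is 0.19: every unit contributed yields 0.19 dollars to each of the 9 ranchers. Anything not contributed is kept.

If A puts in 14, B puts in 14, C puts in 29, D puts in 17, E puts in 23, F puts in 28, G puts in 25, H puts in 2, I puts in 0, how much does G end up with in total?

Total contributed: 14 + 14 + 29 + 17 + 23 + 28 + 25 + 2 + 0 = 152.
Each receives 0.19 × 152 = 28.88 from the habitat fund.
G keeps 53 − 25 = 28, so G's payoff is 28 + 28.88 = 56.88.

56.88 dollars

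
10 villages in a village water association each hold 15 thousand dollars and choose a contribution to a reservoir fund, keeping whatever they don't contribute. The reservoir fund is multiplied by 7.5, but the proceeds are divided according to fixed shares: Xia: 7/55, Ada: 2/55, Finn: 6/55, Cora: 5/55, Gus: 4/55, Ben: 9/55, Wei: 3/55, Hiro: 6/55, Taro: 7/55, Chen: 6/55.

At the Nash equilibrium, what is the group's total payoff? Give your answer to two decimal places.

247.50 thousand dollars

Player j's private return per contributed unit is 7.5 × (j's share). Contributing is weakly dominant for j when that share is at least 1/7.5 = 0.1333, and contributing 0 is dominant otherwise.
Ben alone (share 9/55) is above the threshold, contributing 15; the remaining 9 contribute 0. Total contributed: 15.
The reservoir fund pays out 7.5 × 15 = 112.50 in total (split across the unequal shares, but the aggregate is all that matters for the group sum).
The 9 free-riders keep 15 each, adding 135. Group total = 135 + 112.50 = 247.50.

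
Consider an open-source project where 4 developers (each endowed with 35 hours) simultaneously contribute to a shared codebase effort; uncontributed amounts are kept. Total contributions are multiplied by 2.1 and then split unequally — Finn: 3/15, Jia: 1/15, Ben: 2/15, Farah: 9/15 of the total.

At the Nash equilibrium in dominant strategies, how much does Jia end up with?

39.90 hours

Player j's private return per contributed unit is 2.1 × (j's share). Contributing is weakly dominant for j when that share is at least 1/2.1 = 0.4762, and contributing 0 is dominant otherwise.
Farah alone (share 9/15) is above the threshold, contributing 35; the remaining 3 contribute 0. Total contributed: 35.
Jia keeps 35 and receives 2.1 × 35 × 1/15 = 4.90 from the shared codebase effort, for a payoff of 39.90.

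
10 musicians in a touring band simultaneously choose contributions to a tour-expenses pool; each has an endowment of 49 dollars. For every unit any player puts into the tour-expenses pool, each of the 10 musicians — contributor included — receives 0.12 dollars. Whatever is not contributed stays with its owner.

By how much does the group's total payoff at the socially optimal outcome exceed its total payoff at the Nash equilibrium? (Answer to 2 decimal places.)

98.00 dollars

The private return per contributed unit is 0.12 < 1, so contributing 0 is dominant for every player. At the Nash equilibrium everyone keeps their 49, and the group total is 10 × 49 = 490.
Each contributed unit returns 1.200 to the group as a whole (0.12 to each of 10 players), which exceeds 1, so the social optimum is full contribution: group total = 1.200 × 490 = 588.00.
Efficiency loss = 588.00 − 490 = 98.00.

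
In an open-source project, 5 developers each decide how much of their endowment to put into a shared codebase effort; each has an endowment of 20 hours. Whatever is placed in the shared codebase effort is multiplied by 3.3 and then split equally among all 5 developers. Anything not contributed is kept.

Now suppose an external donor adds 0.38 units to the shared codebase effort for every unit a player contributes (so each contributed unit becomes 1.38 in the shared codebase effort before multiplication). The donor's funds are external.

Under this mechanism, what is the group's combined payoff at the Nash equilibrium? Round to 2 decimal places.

With the mechanism, a contributed unit returns 3.3 × 1.38 / 5 = 0.9108 per unit of net cost — still below 1 — so contributing 0 remains dominant for every player.
Everyone keeps their endowment and the group total is 5 × 20 = 100.

100.00 hours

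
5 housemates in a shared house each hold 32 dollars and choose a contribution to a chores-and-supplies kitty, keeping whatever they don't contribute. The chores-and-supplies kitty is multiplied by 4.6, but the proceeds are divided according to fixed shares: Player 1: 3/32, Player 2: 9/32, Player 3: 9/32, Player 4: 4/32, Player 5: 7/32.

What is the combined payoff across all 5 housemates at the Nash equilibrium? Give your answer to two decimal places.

505.60 dollars

A player with share s gets back 4.6·s per unit contributed, so full contribution is dominant for anyone with s > 1/4.6 = 0.2174 and zero contribution is dominant for anyone below.
Player 2, Player 3 and Player 5 are above the threshold, contributing 32 each; the remaining 2 contribute 0. Total contributed: 96.
The chores-and-supplies kitty pays out 4.6 × 96 = 441.60 in total (split across the unequal shares, but the aggregate is all that matters for the group sum).
The 2 free-riders keep 32 each, adding 64. Group total = 64 + 441.60 = 505.60.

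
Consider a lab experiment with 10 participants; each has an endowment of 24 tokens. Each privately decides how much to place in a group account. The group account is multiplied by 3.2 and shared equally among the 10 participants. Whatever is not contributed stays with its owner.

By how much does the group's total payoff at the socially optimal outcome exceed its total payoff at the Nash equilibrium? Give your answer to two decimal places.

Each contributed unit returns 3.2/10 = 0.3200 to its contributor — below 1 — so contributing 0 is dominant for every player. At the Nash equilibrium everyone keeps their 24, and the group total is 10 × 24 = 240.
Each contributed unit returns 3.200 to the group as a whole (0.3200 to each of 10 players), which exceeds 1, so the social optimum is full contribution: group total = 3.200 × 240 = 768.00.
Efficiency loss = 768.00 − 240 = 528.00.

528.00 tokens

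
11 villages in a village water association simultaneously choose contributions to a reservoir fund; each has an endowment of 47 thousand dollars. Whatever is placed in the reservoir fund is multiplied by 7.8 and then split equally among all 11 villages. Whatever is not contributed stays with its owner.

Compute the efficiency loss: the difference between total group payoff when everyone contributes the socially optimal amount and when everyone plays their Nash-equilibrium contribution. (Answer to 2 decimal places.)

Each contributed unit returns 7.8/11 = 0.7091 to its contributor — below 1 — so contributing 0 is dominant for every player. At the Nash equilibrium everyone keeps their 47, and the group total is 11 × 47 = 517.
Each contributed unit returns 7.800 to the group as a whole (0.7091 to each of 11 players), which exceeds 1, so the social optimum is full contribution: group total = 7.800 × 517 = 4032.60.
Efficiency loss = 4032.60 − 517 = 3515.60.

3515.60 thousand dollars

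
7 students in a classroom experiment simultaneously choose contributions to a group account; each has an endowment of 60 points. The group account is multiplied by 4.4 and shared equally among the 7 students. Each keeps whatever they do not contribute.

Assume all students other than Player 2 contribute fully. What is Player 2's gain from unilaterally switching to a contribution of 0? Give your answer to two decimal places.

22.29 points

Switching from a contribution of 60 to 0 lets Player 2 keep an extra 60 points, but lowers the group account by 60, which costs Player 2 their own share of that drop: 4.4/7 × 60 = 37.71.
Net gain = 60 − 37.71 = 22.29. The private return per contributed unit (0.6286) is below 1, so free-riding is indeed the best response regardless of what the others do.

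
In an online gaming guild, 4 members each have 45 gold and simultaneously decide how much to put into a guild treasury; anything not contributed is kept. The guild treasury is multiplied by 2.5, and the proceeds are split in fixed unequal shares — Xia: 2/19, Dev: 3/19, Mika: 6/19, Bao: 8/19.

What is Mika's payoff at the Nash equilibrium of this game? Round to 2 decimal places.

80.53 gold

Player j's private return per contributed unit is 2.5 × (j's share). Contributing is weakly dominant for j when that share is at least 1/2.5 = 0.4000, and contributing 0 is dominant otherwise.
Bao alone (share 8/19) is above the threshold, contributing 45; the remaining 3 contribute 0. Total contributed: 45.
Mika keeps 45 and receives 2.5 × 45 × 6/19 = 35.53 from the guild treasury, for a payoff of 80.53.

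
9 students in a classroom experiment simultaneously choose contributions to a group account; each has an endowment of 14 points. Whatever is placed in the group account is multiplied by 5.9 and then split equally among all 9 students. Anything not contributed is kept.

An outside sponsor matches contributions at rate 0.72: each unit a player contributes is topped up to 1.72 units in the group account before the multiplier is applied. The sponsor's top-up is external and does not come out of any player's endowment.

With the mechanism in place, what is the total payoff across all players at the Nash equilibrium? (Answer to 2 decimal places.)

1278.65 points

With the mechanism, a contributed unit returns 5.9 × 1.72 / 9 = 1.1276 per unit of net cost to the contributor — now above 1 — so contributing fully is weakly dominant for every player.
So the Nash equilibrium is full contribution by all 9; the group earns 5.9 × 1.72 × 126 = 1278.65.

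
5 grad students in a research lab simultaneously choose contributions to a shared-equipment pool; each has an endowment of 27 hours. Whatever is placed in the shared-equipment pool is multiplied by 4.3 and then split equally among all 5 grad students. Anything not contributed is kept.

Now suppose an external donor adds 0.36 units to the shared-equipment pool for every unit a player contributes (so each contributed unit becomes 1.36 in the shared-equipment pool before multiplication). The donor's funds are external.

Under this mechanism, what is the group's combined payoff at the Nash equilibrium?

The effective private return per unit is now 4.3 × 1.36 / 5 = 1.1696 > 1, so every player's dominant strategy flips to full contribution.
At the Nash equilibrium everyone contributes 27. Group total payoff = 4.3 × 1.36 × 135 = 789.48.

789.48 hours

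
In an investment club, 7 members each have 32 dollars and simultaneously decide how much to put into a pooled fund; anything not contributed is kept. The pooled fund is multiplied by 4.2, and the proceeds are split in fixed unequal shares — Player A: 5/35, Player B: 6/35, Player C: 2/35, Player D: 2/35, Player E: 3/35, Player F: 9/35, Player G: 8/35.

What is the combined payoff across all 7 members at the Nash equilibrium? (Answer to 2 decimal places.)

A player with share s gets back 4.2·s per unit contributed, so full contribution is dominant for anyone with s > 1/4.2 = 0.2381 and zero contribution is dominant for anyone below.
The only share above 0.2381 is Player F's 9/35, contributing 32; the remaining 6 contribute 0. Total contributed: 32.
The pooled fund pays out 4.2 × 32 = 134.40 in total (split across the unequal shares, but the aggregate is all that matters for the group sum).
The 6 free-riders keep 32 each, adding 192. Group total = 192 + 134.40 = 326.40.

326.40 dollars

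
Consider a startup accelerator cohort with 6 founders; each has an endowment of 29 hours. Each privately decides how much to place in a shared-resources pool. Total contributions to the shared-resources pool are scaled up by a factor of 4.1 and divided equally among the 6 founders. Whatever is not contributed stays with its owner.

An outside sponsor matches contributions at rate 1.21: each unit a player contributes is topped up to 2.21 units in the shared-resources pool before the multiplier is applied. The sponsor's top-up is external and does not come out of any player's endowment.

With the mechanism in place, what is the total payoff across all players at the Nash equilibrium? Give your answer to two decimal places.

The effective private return per unit is now 4.1 × 2.21 / 6 = 1.5102 > 1, so every player's dominant strategy flips to full contribution.
At the Nash equilibrium everyone contributes 29. Group total payoff = 4.1 × 2.21 × 174 = 1576.61.

1576.61 hours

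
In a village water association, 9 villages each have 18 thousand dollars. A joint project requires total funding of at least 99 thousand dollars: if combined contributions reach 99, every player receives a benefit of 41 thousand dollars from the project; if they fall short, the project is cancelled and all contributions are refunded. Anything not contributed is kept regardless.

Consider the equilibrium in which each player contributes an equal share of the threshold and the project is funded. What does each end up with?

Equal share of the threshold: 99/9 = 11.
At this profile no one gains by cutting their contribution: any cut drops the total below 99, the project is cancelled, contributions are refunded, and the deviator ends with 18, which is less than 18 − 11 + 41 = 48. Contributing more than 11 just wastes the excess. So contributing exactly 11 is a best response.
Each player's payoff: 18 − 11 + 41 = 48.

48 thousand dollars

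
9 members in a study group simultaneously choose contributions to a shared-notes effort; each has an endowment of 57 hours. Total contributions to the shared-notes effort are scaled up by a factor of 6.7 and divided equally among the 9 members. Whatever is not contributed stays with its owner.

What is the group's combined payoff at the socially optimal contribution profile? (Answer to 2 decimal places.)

Each contributed unit returns 6.700 to the group as a whole (0.7444 to each of 9 players), which exceeds 1, so the social optimum is full contribution: group total = 6.700 × 513 = 3437.10.

3437.10 hours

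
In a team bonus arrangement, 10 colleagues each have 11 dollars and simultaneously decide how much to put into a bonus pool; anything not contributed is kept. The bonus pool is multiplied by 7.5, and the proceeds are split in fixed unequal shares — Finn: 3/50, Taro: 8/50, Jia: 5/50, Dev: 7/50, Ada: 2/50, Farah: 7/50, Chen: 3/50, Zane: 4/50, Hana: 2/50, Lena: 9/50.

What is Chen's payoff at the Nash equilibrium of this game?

30.80 dollars

Each unit j contributes comes back to j as 7.5 × (j's share), so j prefers to contribute only if that share exceeds 1/7.5 = 0.1333; otherwise keeping the unit dominates.
Taro, Dev, Farah and Lena clear that bar, contributing 11 each; the remaining 6 contribute 0. Total contributed: 44.
Chen keeps 11 and receives 7.5 × 44 × 3/50 = 19.80 from the bonus pool, for a payoff of 30.80.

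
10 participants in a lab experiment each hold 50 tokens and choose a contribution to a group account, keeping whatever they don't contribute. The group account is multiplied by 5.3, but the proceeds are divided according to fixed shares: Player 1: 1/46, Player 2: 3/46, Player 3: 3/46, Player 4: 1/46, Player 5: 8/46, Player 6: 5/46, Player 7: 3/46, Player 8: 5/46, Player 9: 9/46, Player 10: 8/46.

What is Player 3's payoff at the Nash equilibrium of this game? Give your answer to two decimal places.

67.28 tokens

A player with share s gets back 5.3·s per unit contributed, so full contribution is dominant for anyone with s > 1/5.3 = 0.1887 and zero contribution is dominant for anyone below.
Only Player 9 (9/46) clears that bar, contributing 50; the remaining 9 contribute 0. Total contributed: 50.
Player 3 keeps 50 and receives 5.3 × 50 × 3/46 = 17.28 from the group account, for a payoff of 67.28.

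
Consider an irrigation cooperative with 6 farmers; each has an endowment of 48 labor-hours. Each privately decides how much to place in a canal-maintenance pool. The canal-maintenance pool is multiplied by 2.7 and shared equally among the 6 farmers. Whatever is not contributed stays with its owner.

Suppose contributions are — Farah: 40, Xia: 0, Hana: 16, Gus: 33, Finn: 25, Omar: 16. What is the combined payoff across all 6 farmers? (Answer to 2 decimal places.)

509.00 labor-hours

Total contributed: 40 + 0 + 16 + 33 + 25 + 16 = 130; total kept: 6 × 48 − 130 = 158.
The canal-maintenance pool pays out 2.7 × 130 = 351.00 in aggregate.
Group total = 158 + 351.00 = 509.00.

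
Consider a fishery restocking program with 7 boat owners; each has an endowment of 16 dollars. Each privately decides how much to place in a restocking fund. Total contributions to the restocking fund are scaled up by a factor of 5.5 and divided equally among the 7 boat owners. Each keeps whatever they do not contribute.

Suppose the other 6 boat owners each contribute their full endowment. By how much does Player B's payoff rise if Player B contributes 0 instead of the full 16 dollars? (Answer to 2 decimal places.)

3.43 dollars

Switching from a contribution of 16 to 0 lets Player B keep an extra 16 dollars, but lowers the restocking fund by 16, which costs Player B their own share of that drop: 5.5/7 × 16 = 12.57.
Net gain = 16 − 12.57 = 3.43. The private return per contributed unit (0.7857) is below 1, so free-riding is indeed the best response regardless of what the others do.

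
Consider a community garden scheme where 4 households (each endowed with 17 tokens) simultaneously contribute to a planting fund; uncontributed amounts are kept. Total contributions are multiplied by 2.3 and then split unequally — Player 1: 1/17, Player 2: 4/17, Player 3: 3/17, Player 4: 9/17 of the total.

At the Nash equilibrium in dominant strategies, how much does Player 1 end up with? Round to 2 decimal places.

Player j's private return per contributed unit is 2.3 × (j's share). Contributing is weakly dominant for j when that share is at least 1/2.3 = 0.4348, and contributing 0 is dominant otherwise.
Player 4 alone (share 9/17) is above the threshold, contributing 17; the remaining 3 contribute 0. Total contributed: 17.
Player 1 keeps 17 and receives 2.3 × 17 × 1/17 = 2.30 from the planting fund, for a payoff of 19.30.

19.30 tokens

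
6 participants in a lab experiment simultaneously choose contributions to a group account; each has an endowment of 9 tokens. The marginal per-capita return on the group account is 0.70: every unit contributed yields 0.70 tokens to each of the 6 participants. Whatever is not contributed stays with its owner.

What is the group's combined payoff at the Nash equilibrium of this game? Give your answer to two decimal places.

The private return per contributed unit is 0.70 < 1, so contributing 0 is dominant for every player. At the Nash equilibrium everyone keeps their 9, and the group total is 6 × 9 = 54.

54.00 tokens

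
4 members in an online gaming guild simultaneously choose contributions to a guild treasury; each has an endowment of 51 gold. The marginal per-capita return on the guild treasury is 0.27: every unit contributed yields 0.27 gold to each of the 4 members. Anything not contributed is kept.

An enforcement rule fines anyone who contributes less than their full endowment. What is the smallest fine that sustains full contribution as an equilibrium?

37.23 gold

Given the others contribute fully, the best deviation is to contribute 0 (any partial contribution still incurs the fine and gives up units whose private return 0.27 is below 1).
Deviating from 51 to 0 saves 51 gold but forfeits the deviator's share of the drop in the guild treasury: 0.27 × 51 = 13.77.
So the deviation gain is 51 − 13.77 = 37.23, and the fine must be at least 37.23 gold to wipe it out.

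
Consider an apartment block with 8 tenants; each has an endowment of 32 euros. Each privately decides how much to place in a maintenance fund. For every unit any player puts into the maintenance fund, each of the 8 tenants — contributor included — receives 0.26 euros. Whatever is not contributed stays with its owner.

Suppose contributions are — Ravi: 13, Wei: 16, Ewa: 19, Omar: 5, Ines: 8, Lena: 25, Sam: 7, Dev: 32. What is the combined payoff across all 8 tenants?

Total contributed: 13 + 16 + 19 + 5 + 8 + 25 + 7 + 32 = 125; total kept: 8 × 32 − 125 = 131.
The maintenance fund pays out 0.26 × 8 × 125 = 260.00 in aggregate.
Group total = 131 + 260.00 = 391.00.

391.00 euros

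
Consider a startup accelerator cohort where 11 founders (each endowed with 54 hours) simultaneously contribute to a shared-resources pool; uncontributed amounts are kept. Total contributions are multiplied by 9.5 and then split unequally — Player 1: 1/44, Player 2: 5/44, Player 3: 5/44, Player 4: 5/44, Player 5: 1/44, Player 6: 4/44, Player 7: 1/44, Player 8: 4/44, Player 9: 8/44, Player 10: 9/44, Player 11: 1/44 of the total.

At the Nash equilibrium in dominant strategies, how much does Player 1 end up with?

112.30 hours

Player j's private return per contributed unit is 9.5 × (j's share). Contributing is weakly dominant for j when that share is at least 1/9.5 = 0.1053, and contributing 0 is dominant otherwise.
The shares above 0.1053 belong to Player 2, Player 3, Player 4, Player 9 and Player 10, contributing 54 each; the remaining 6 contribute 0. Total contributed: 270.
Player 1 keeps 54 and receives 9.5 × 270 × 1/44 = 58.30 from the shared-resources pool, for a payoff of 112.30.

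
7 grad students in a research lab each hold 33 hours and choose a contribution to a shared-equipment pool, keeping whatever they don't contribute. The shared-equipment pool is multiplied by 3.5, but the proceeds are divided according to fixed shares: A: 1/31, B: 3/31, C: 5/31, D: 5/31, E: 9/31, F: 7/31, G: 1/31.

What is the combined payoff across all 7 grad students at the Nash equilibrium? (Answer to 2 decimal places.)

For player j, contributing a unit is worthwhile iff 3.5 × (j's share) ≥ 1, i.e. iff j's share is at least 0.2857.
E alone (share 9/31) is above the threshold, contributing 33; the remaining 6 contribute 0. Total contributed: 33.
The shared-equipment pool pays out 3.5 × 33 = 115.50 in total (split across the unequal shares, but the aggregate is all that matters for the group sum).
The 6 free-riders keep 33 each, adding 198. Group total = 198 + 115.50 = 313.50.

313.50 hours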